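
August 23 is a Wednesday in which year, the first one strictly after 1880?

1882

From one year to the next, a fixed date's weekday advances by 1, or by 2 when a Feb 29 lies between the two dates.
1880: August 23 is Monday.
1881: Tuesday (+1)
1882: Wednesday (+1)
August 23 falls on a Wednesday in 1882.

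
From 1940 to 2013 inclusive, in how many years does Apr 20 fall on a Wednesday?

10

Track Apr 20's weekday year by year (advancing +1, or +2 across a Feb 29):
  1940: Sat  1941: Sun (+1)  1942: Mon (+1)  1943: Tue (+1)  1944: Thu (+2)
  1945: Fri (+1)  1946: Sat (+1)  1947: Sun (+1)  1948: Tue (+2)  1949: Wed (+1) ✓
  1950: Thu (+1)  1951: Fri (+1)  1952: Sun (+2)  1953: Mon (+1)  … (46 more years) …
  2000: Thu (+2)  2001: Fri (+1)  2002: Sat (+1)  2003: Sun (+1)  2004: Tue (+2)
  2005: Wed (+1) ✓  2006: Thu (+1)  2007: Fri (+1)  2008: Sun (+2)  2009: Mon (+1)
  2010: Tue (+1)  2011: Wed (+1) ✓  2012: Fri (+2)  2013: Sat (+1)
Wednesday years: 1949, 1955, 1960, 1966, 1977, 1983, 1988, 1994, 2005, 2011 — 10 in total.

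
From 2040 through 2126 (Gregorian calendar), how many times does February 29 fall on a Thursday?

Leap years in 2040–2126: 21 of them.
Feb 29 weekday advances by 5 (mod 7) from one leap year to the next four years later (or differs when a century non-leap intervenes).
Leap-day weekdays: 2040:Wed 2044:Mon 2048:Sat 2052:Thu✓ 2056:Tue 2060:Sun 2064:Fri 2068:Wed 2072:Mon 2076:Sat 2080:Thu✓ 2084:Tue 2088:Sun 2092:Fri 2096:Wed 2104:Fri 2108:Wed 2112:Mon 2116:Sat 2120:Thu✓ 2124:Tue
Thursday: 2052, 2080, 2120 → 3.

3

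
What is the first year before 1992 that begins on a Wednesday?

Jan 1 advances by 2 weekdays after a leap year and by 1 after a common year.
1992: Jan 1 is Wednesday (leap).
1991: Tuesday
1990: Monday
1989: Sunday
1988: Friday (leap)
1987: Thursday
1986: Wednesday
1986 begins on a Wednesday

1986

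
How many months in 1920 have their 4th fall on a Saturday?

Check the 4th of each month of 1920: Jan 4: Sun, Feb 4: Wed, Mar 4: Thu, Apr 4: Sun, May 4: Tue, Jun 4: Fri, Jul 4: Sun, Aug 4: Wed, Sep 4: Sat, Oct 4: Mon, Nov 4: Thu, Dec 4: Sat.
Saturday occurs in September, December — 2 months.

2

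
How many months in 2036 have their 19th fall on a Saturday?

3

Check the 19th of each month of 2036: Jan 19: Sat, Feb 19: Tue, Mar 19: Wed, Apr 19: Sat, May 19: Mon, Jun 19: Thu, Jul 19: Sat, Aug 19: Tue, Sep 19: Fri, Oct 19: Sun, Nov 19: Wed, Dec 19: Fri.
Saturday occurs in January, April, July — 3 months.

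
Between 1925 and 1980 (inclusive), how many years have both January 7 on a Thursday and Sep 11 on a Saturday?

6

Check each year's weekday for January 7 and Sep 11:
  1925: Wed/Fri  1926: Thu/Sat ✓  1927: Fri/Sun  1928: Sat/Tue  1929: Mon/Wed  1930: Tue/Thu  1931: Wed/Fri  1932: Thu/Sun  1933: Sat/Mon  1934: Sun/Tue  1935: Mon/Wed  1936: Tue/Fri  1937: Thu/Sat ✓  1938: Fri/Sun  …(28 more)…  1967: Sat/Mon  1968: Sun/Wed  1969: Tue/Thu  1970: Wed/Fri  1971: Thu/Sat ✓  1972: Fri/Mon  1973: Sun/Tue  1974: Mon/Wed  1975: Tue/Thu  1976: Wed/Sat  1977: Fri/Sun  1978: Sat/Mon  1979: Sun/Tue  1980: Mon/Thu
Both conditions hold in: 1926, 1937, 1943, 1954, 1965, 1971 — 6.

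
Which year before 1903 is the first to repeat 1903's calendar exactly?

Two years share a calendar iff Jan 1 falls on the same weekday and both are leap or both are common. 1903: Jan 1 is Thursday, common year.
1902: Jan 1 Wednesday, common
1901: Jan 1 Tuesday, common
1900: Jan 1 Monday, common
1899: Jan 1 Sunday, common
1898: Jan 1 Saturday, common
1897: Jan 1 Friday, common
1896: Jan 1 Wednesday, leap
1895: Jan 1 Tuesday, common
1894: Jan 1 Monday, common
1893: Jan 1 Sunday, common
1892: Jan 1 Friday, leap
1891: Jan 1 Thursday, common
1891 matches on both conditions.

1891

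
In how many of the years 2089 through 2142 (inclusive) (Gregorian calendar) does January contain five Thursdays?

22

January has 31 days; it has five Thursdays when Thursday falls among the first (month-length − 28) days — i.e. when January 1 is one of Thursday/Wednesday/Tuesday.
January 1 by year: 2089:Sat 2090:Sun 2091:Mon 2092:Tue✓ 2093:Thu✓ 2094:Fri 2095:Sat 2096:Sun 2097:Tue✓ 2098:Wed✓ 2099:Thu✓ 2100:Fri 2101:Sat 2102:Sun 2103:Mon …(24 more)… 2128:Thu✓ 2129:Sat 2130:Sun 2131:Mon 2132:Tue✓ 2133:Thu✓ 2134:Fri 2135:Sat 2136:Sun 2137:Tue✓ 2138:Wed✓ 2139:Thu✓ 2140:Fri 2141:Sun 2142:Mon
Years with five Thursdays: 2092, 2093, 2097, 2098, 2099, 2104, 2105, 2109, 2110, 2111, 2115, 2116, 2121, 2122, 2126, 2127, 2128, 2132, 2133, 2137, 2138, 2139 → 22.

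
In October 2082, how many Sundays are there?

4

October 2082 has 31 days and begins on Thursday.
The first Sunday is October 4.
Sundays fall on 4, 11, 18, 25 — that's 4.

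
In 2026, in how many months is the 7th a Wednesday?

Check the 7th of each month of 2026: Jan 7: Wed, Feb 7: Sat, Mar 7: Sat, Apr 7: Tue, May 7: Thu, Jun 7: Sun, Jul 7: Tue, Aug 7: Fri, Sep 7: Mon, Oct 7: Wed, Nov 7: Sat, Dec 7: Mon.
Wednesday occurs in January, October — 2 months.

2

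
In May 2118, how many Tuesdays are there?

5

May 2118 has 31 days and begins on Sunday.
The first Tuesday is May 3.
Tuesdays fall on 3, 10, 17, 24, 31 — that's 5.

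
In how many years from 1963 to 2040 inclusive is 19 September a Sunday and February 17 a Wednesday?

9

Check each year's weekday for 19 September and February 17:
  1963: Thu/Sun  1964: Sat/Mon  1965: Sun/Wed ✓  1966: Mon/Thu  1967: Tue/Fri  1968: Thu/Sat  1969: Fri/Mon  1970: Sat/Tue  1971: Sun/Wed ✓  1972: Tue/Thu  1973: Wed/Sat  1974: Thu/Sun  1975: Fri/Mon  1976: Sun/Tue  …(50 more)…  2027: Sun/Wed ✓  2028: Tue/Thu  2029: Wed/Sat  2030: Thu/Sun  2031: Fri/Mon  2032: Sun/Tue  2033: Mon/Thu  2034: Tue/Fri  2035: Wed/Sat  2036: Fri/Sun  2037: Sat/Tue  2038: Sun/Wed ✓  2039: Mon/Thu  2040: Wed/Fri
Both conditions hold in: 1965, 1971, 1982, 1993, 1999, 2010, 2021, 2027, 2038 — 9.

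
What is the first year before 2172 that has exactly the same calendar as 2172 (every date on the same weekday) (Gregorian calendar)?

Two years share a calendar iff Jan 1 falls on the same weekday and both are leap or both are common. 2172: Jan 1 is Wednesday, leap year.
2171: Jan 1 Tuesday, common
2170: Jan 1 Monday, common
2169: Jan 1 Sunday, common
2168: Jan 1 Friday, leap
2167: Jan 1 Thursday, common
2166: Jan 1 Wednesday, common
2165: Jan 1 Tuesday, common
2164: Jan 1 Sunday, leap
2163: Jan 1 Saturday, common
2162: Jan 1 Friday, common
2161: Jan 1 Thursday, common
2160: Jan 1 Tuesday, leap
2159: Jan 1 Monday, common
2158: Jan 1 Sunday, common
2157: Jan 1 Saturday, common
2156: Jan 1 Thursday, leap
2155: Jan 1 Wednesday, common
2154: Jan 1 Tuesday, common
2153: Jan 1 Monday, common
2152: Jan 1 Saturday, leap
2151: Jan 1 Friday, common
2150: Jan 1 Thursday, common
2149: Jan 1 Wednesday, common
2148: Jan 1 Monday, leap
2147: Jan 1 Sunday, common
2146: Jan 1 Saturday, common
2145: Jan 1 Friday, common
2144: Jan 1 Wednesday, leap
2144 matches on both conditions.

2144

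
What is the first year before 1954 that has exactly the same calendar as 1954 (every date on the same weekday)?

Two years share a calendar iff Jan 1 falls on the same weekday and both are leap or both are common. 1954: Jan 1 is Friday, common year.
1953: Jan 1 Thursday, common
1952: Jan 1 Tuesday, leap
1951: Jan 1 Monday, common
1950: Jan 1 Sunday, common
1949: Jan 1 Saturday, common
1948: Jan 1 Thursday, leap
1947: Jan 1 Wednesday, common
1946: Jan 1 Tuesday, common
1945: Jan 1 Monday, common
1944: Jan 1 Saturday, leap
1943: Jan 1 Friday, common
1943 matches on both conditions.

1943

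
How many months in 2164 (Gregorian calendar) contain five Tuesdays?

4

A month of length L has five Tuesdays iff its first Tuesday is on day ≤ L−28 (so day 1–3 in a 31-day month, 1–2 in a 30-day month, day 1 in a leap February).
Checking each month of 2164: Jan starts Sun (31d) ✓; Feb starts Wed (29d); Mar starts Thu (31d); Apr starts Sun (30d); May starts Tue (31d) ✓; Jun starts Fri (30d); Jul starts Sun (31d) ✓; Aug starts Wed (31d); Sep starts Sat (30d); Oct starts Mon (31d) ✓; Nov starts Thu (30d); Dec starts Sat (31d).
Five-Tuesday months: January, May, July, October → 4.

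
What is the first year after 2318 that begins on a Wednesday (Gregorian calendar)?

2319

Jan 1 advances by 2 weekdays after a leap year and by 1 after a common year.
2318: Jan 1 is Tuesday.
2319: Wednesday
2319 begins on a Wednesday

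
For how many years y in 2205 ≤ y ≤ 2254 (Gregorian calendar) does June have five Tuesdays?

June has 30 days; it has five Tuesdays when Tuesday falls among the first (month-length − 28) days — i.e. when June 1 is one of Tuesday/Monday.
June 1 by year: 2205:Sat 2206:Sun 2207:Mon✓ 2208:Wed 2209:Thu 2210:Fri 2211:Sat 2212:Mon✓ 2213:Tue✓ 2214:Wed 2215:Thu 2216:Sat 2217:Sun 2218:Mon✓ 2219:Tue✓ …(20 more)… 2240:Mon✓ 2241:Tue✓ 2242:Wed 2243:Thu 2244:Sat 2245:Sun 2246:Mon✓ 2247:Tue✓ 2248:Thu 2249:Fri 2250:Sat 2251:Sun 2252:Tue✓ 2253:Wed 2254:Thu
Years with five Tuesdays: 2207, 2212, 2213, 2218, 2219, 2224, 2229, 2230, 2235, 2240, 2241, 2246, 2247, 2252 → 14.

14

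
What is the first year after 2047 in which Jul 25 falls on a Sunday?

2049

From one year to the next, a fixed date's weekday advances by 1, or by 2 when a Feb 29 lies between the two dates.
2047: July 25 is Thursday.
2048: Saturday (+2)
2049: Sunday (+1)
Jul 25 falls on a Sunday in 2049.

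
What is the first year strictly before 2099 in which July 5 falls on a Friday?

From one year to the next, a fixed date's weekday advances by 1, or by 2 when a Feb 29 lies between the two dates.
2099: July 5 is Sunday.
2098: Saturday (−1)
2097: Friday (−1)
July 5 falls on a Friday in 2097.

2097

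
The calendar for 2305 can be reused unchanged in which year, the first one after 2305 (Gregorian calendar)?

2311

Two years share a calendar iff Jan 1 falls on the same weekday and both are leap or both are common. 2305: Jan 1 is Sunday, common year.
2306: Jan 1 Monday, common
2307: Jan 1 Tuesday, common
2308: Jan 1 Wednesday, leap
2309: Jan 1 Friday, common
2310: Jan 1 Saturday, common
2311: Jan 1 Sunday, common
2311 matches on both conditions.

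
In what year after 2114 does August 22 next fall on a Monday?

From one year to the next, a fixed date's weekday advances by 1, or by 2 when a Feb 29 lies between the two dates.
2114: August 22 is Wednesday.
2115: Thursday (+1)
2116: Saturday (+2)
2117: Sunday (+1)
2118: Monday (+1)
August 22 falls on a Monday in 2118.

2118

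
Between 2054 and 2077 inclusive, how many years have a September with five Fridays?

September has 30 days; it has five Fridays when Friday falls among the first (month-length − 28) days — i.e. when September 1 is one of Friday/Thursday.
September 1 by year: 2054:Tue 2055:Wed 2056:Fri✓ 2057:Sat 2058:Sun 2059:Mon 2060:Wed 2061:Thu✓ 2062:Fri✓ 2063:Sat 2064:Mon 2065:Tue 2066:Wed 2067:Thu✓ 2068:Sat 2069:Sun 2070:Mon 2071:Tue 2072:Thu✓ 2073:Fri✓ 2074:Sat 2075:Sun 2076:Tue 2077:Wed
Years with five Fridays: 2056, 2061, 2062, 2067, 2072, 2073 → 6.

6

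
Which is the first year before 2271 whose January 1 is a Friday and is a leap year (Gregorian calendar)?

Jan 1 advances by 2 weekdays after a leap year and by 1 after a common year.
2271: Jan 1 is Sunday.
2270: Saturday
2269: Friday
2268: Wednesday (leap)
2267: Tuesday
2266: Monday
2265: Sunday
2264: Friday (leap)
2264 begins on a Friday and is a leap year.

2264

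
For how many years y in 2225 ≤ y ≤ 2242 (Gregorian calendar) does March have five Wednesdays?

March has 31 days; it has five Wednesdays when Wednesday falls among the first (month-length − 28) days — i.e. when March 1 is one of Wednesday/Tuesday/Monday.
March 1 by year: 2225:Tue✓ 2226:Wed✓ 2227:Thu 2228:Sat 2229:Sun 2230:Mon✓ 2231:Tue✓ 2232:Thu 2233:Fri 2234:Sat 2235:Sun 2236:Tue✓ 2237:Wed✓ 2238:Thu 2239:Fri 2240:Sun 2241:Mon✓ 2242:Tue✓
Years with five Wednesdays: 2225, 2226, 2230, 2231, 2236, 2237, 2241, 2242 → 8.

8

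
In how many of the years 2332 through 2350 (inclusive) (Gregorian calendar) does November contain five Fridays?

November has 30 days; it has five Fridays when Friday falls among the first (month-length − 28) days — i.e. when November 1 is one of Friday/Thursday.
November 1 by year: 2332:Tue 2333:Wed 2334:Thu✓ 2335:Fri✓ 2336:Sun 2337:Mon 2338:Tue 2339:Wed 2340:Fri✓ 2341:Sat 2342:Sun 2343:Mon 2344:Wed 2345:Thu✓ 2346:Fri✓ 2347:Sat 2348:Mon 2349:Tue 2350:Wed
Years with five Fridays: 2334, 2335, 2340, 2345, 2346 → 5.

5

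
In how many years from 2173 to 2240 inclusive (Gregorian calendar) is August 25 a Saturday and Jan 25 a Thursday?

7

Check each year's weekday for August 25 and Jan 25:
  2173: Wed/Mon  2174: Thu/Tue  2175: Fri/Wed  2176: Sun/Thu  2177: Mon/Sat  2178: Tue/Sun  2179: Wed/Mon  2180: Fri/Tue  2181: Sat/Thu ✓  2182: Sun/Fri  2183: Mon/Sat  2184: Wed/Sun  2185: Thu/Tue  2186: Fri/Wed  …(40 more)…  2227: Sat/Thu ✓  2228: Mon/Fri  2229: Tue/Sun  2230: Wed/Mon  2231: Thu/Tue  2232: Sat/Wed  2233: Sun/Fri  2234: Mon/Sat  2235: Tue/Sun  2236: Thu/Mon  2237: Fri/Wed  2238: Sat/Thu ✓  2239: Sun/Fri  2240: Tue/Sat
Both conditions hold in: 2181, 2187, 2198, 2210, 2221, 2227, 2238 — 7.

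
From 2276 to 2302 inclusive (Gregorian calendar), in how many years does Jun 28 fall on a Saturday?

4

Track Jun 28's weekday year by year (advancing +1, or +2 across a Feb 29):
  2276: Wed  2277: Thu (+1)  2278: Fri (+1)  2279: Sat (+1) ✓  2280: Mon (+2)
  2281: Tue (+1)  2282: Wed (+1)  2283: Thu (+1)  2284: Sat (+2) ✓  2285: Sun (+1)
  2286: Mon (+1)  2287: Tue (+1)  2288: Thu (+2)  2289: Fri (+1)  2290: Sat (+1) ✓
  2291: Sun (+1)  2292: Tue (+2)  2293: Wed (+1)  2294: Thu (+1)  2295: Fri (+1)
  2296: Sun (+2)  2297: Mon (+1)  2298: Tue (+1)  2299: Wed (+1)  2300: Thu (+1)
  2301: Fri (+1)  2302: Sat (+1) ✓
Saturday years: 2279, 2284, 2290, 2302 — 4 in total.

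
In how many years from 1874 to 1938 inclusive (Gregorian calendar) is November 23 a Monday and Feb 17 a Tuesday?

Check each year's weekday for November 23 and Feb 17:
  1874: Mon/Tue ✓  1875: Tue/Wed  1876: Thu/Thu  1877: Fri/Sat  1878: Sat/Sun  1879: Sun/Mon  1880: Tue/Tue  1881: Wed/Thu  1882: Thu/Fri  1883: Fri/Sat  1884: Sun/Sun  1885: Mon/Tue ✓  1886: Tue/Wed  1887: Wed/Thu  …(37 more)…  1925: Mon/Tue ✓  1926: Tue/Wed  1927: Wed/Thu  1928: Fri/Fri  1929: Sat/Sun  1930: Sun/Mon  1931: Mon/Tue ✓  1932: Wed/Wed  1933: Thu/Fri  1934: Fri/Sat  1935: Sat/Sun  1936: Mon/Mon  1937: Tue/Wed  1938: Wed/Thu
Both conditions hold in: 1874, 1885, 1891, 1903, 1914, 1925, 1931 — 7.

7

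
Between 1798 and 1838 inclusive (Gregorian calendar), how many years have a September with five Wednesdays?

11

September has 30 days; it has five Wednesdays when Wednesday falls among the first (month-length − 28) days — i.e. when September 1 is one of Wednesday/Tuesday.
September 1 by year: 1798:Sat 1799:Sun 1800:Mon 1801:Tue✓ 1802:Wed✓ 1803:Thu 1804:Sat 1805:Sun 1806:Mon 1807:Tue✓ 1808:Thu 1809:Fri 1810:Sat 1811:Sun 1812:Tue✓ …(11 more)… 1824:Wed✓ 1825:Thu 1826:Fri 1827:Sat 1828:Mon 1829:Tue✓ 1830:Wed✓ 1831:Thu 1832:Sat 1833:Sun 1834:Mon 1835:Tue✓ 1836:Thu 1837:Fri 1838:Sat
Years with five Wednesdays: 1801, 1802, 1807, 1812, 1813, 1818, 1819, 1824, 1829, 1830, 1835 → 11.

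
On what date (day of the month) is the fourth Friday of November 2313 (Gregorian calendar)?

28

November 1, 2313 is a Saturday, so the first Friday is the 7th.
The fourth Friday is 7 + 21 = 28.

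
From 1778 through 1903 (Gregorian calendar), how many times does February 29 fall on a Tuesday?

Leap years in 1778–1903: 29 of them.
Feb 29 weekday advances by 5 (mod 7) from one leap year to the next four years later (or differs when a century non-leap intervenes).
Leap-day weekdays: 1780:Tue✓ 1784:Sun 1788:Fri 1792:Wed 1796:Mon 1804:Wed 1808:Mon 1812:Sat 1816:Thu 1820:Tue✓ 1824:Sun 1828:Fri 1832:Wed …(3 more)… 1848:Tue✓ 1852:Sun 1856:Fri 1860:Wed 1864:Mon 1868:Sat 1872:Thu 1876:Tue✓ 1880:Sun 1884:Fri 1888:Wed 1892:Mon 1896:Sat
Tuesday: 1780, 1820, 1848, 1876 → 4.

4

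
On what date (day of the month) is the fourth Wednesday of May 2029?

May 1, 2029 is a Tuesday, so the first Wednesday is the 2nd.
The fourth Wednesday is 2 + 21 = 23.

23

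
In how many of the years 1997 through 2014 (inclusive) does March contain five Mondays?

March has 31 days; it has five Mondays when Monday falls among the first (month-length − 28) days — i.e. when March 1 is one of Monday/Sunday/Saturday.
March 1 by year: 1997:Sat✓ 1998:Sun✓ 1999:Mon✓ 2000:Wed 2001:Thu 2002:Fri 2003:Sat✓ 2004:Mon✓ 2005:Tue 2006:Wed 2007:Thu 2008:Sat✓ 2009:Sun✓ 2010:Mon✓ 2011:Tue 2012:Thu 2013:Fri 2014:Sat✓
Years with five Mondays: 1997, 1998, 1999, 2003, 2004, 2008, 2009, 2010, 2014 → 9.

9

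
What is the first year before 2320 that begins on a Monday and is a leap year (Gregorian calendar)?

Jan 1 advances by 2 weekdays after a leap year and by 1 after a common year.
2320: Jan 1 is Thursday (leap).
2319: Wednesday
2318: Tuesday
2317: Monday
2316: Saturday (leap)
2315: Friday
2314: Thursday
2313: Wednesday
2312: Monday (leap)
2312 begins on a Monday and is a leap year.

2312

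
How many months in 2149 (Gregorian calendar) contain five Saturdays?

A month of length L has five Saturdays iff its first Saturday is on day ≤ L−28 (so day 1–3 in a 31-day month, 1–2 in a 30-day month, day 1 in a leap February).
Checking each month of 2149: Jan starts Wed (31d); Feb starts Sat (28d); Mar starts Sat (31d) ✓; Apr starts Tue (30d); May starts Thu (31d) ✓; Jun starts Sun (30d); Jul starts Tue (31d); Aug starts Fri (31d) ✓; Sep starts Mon (30d); Oct starts Wed (31d); Nov starts Sat (30d) ✓; Dec starts Mon (31d).
Five-Saturday months: March, May, August, November → 4.

4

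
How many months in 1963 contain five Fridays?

4

A month of length L has five Fridays iff its first Friday is on day ≤ L−28 (so day 1–3 in a 31-day month, 1–2 in a 30-day month, day 1 in a leap February).
Checking each month of 1963: Jan starts Tue (31d); Feb starts Fri (28d); Mar starts Fri (31d) ✓; Apr starts Mon (30d); May starts Wed (31d) ✓; Jun starts Sat (30d); Jul starts Mon (31d); Aug starts Thu (31d) ✓; Sep starts Sun (30d); Oct starts Tue (31d); Nov starts Fri (30d) ✓; Dec starts Sun (31d).
Five-Friday months: March, May, August, November → 4.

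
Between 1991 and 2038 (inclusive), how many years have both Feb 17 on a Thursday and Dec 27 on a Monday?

Check each year's weekday for Feb 17 and Dec 27:
  1991: Sun/Fri  1992: Mon/Sun  1993: Wed/Mon  1994: Thu/Tue  1995: Fri/Wed  1996: Sat/Fri  1997: Mon/Sat  1998: Tue/Sun  1999: Wed/Mon  2000: Thu/Wed  2001: Sat/Thu  2002: Sun/Fri  2003: Mon/Sat  2004: Tue/Mon  …(20 more)…  2025: Mon/Sat  2026: Tue/Sun  2027: Wed/Mon  2028: Thu/Wed  2029: Sat/Thu  2030: Sun/Fri  2031: Mon/Sat  2032: Tue/Mon  2033: Thu/Tue  2034: Fri/Wed  2035: Sat/Thu  2036: Sun/Sat  2037: Tue/Sun  2038: Wed/Mon
Both conditions hold in: no year — 0.

0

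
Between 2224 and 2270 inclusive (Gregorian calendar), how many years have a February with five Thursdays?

1

February has 28 days (29 in leap years); it has five Thursdays when Thursday falls among the first (month-length − 28) days — i.e. when February 1 is Thursday in a leap year (never in a common year).
February 1 by year: 2224:Sun 2225:Tue 2226:Wed 2227:Thu 2228:Fri 2229:Sun 2230:Mon 2231:Tue 2232:Wed 2233:Fri 2234:Sat 2235:Sun 2236:Mon 2237:Wed 2238:Thu …(17 more)… 2256:Fri 2257:Sun 2258:Mon 2259:Tue 2260:Wed 2261:Fri 2262:Sat 2263:Sun 2264:Mon 2265:Wed 2266:Thu 2267:Fri 2268:Sat 2269:Mon 2270:Tue
Years with five Thursdays: 2244 → 1.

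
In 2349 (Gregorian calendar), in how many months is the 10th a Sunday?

2

Check the 10th of each month of 2349: Jan 10: Mon, Feb 10: Thu, Mar 10: Thu, Apr 10: Sun, May 10: Tue, Jun 10: Fri, Jul 10: Sun, Aug 10: Wed, Sep 10: Sat, Oct 10: Mon, Nov 10: Thu, Dec 10: Sat.
Sunday occurs in April, July — 2 months.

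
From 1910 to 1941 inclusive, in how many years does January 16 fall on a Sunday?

Track January 16's weekday year by year (advancing +1, or +2 across a Feb 29):
  1910: Sun ✓  1911: Mon (+1)  1912: Tue (+1)  1913: Thu (+2)  1914: Fri (+1)
  1915: Sat (+1)  1916: Sun (+1) ✓  1917: Tue (+2)  1918: Wed (+1)  1919: Thu (+1)
  1920: Fri (+1)  1921: Sun (+2) ✓  1922: Mon (+1)  1923: Tue (+1)  … (4 more years) …
  1928: Mon (+1)  1929: Wed (+2)  1930: Thu (+1)  1931: Fri (+1)  1932: Sat (+1)
  1933: Mon (+2)  1934: Tue (+1)  1935: Wed (+1)  1936: Thu (+1)  1937: Sat (+2)
  1938: Sun (+1) ✓  1939: Mon (+1)  1940: Tue (+1)  1941: Thu (+2)
Sunday years: 1910, 1916, 1921, 1927, 1938 — 5 in total.

5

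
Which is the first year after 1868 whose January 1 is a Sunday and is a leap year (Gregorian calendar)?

1888

Jan 1 advances by 2 weekdays after a leap year and by 1 after a common year.
1868: Jan 1 is Wednesday (leap).
1869: Friday
1870: Saturday
1871: Sunday
1872: Monday (leap)
1873: Wednesday
1874: Thursday
1875: Friday
1876: Saturday (leap)
1877: Monday
1878: Tuesday
1879: Wednesday
1880: Thursday (leap)
1881: Saturday
1882: Sunday
1883: Monday
1884: Tuesday (leap)
1885: Thursday
1886: Friday
1887: Saturday
1888: Sunday (leap)
1888 begins on a Sunday and is a leap year.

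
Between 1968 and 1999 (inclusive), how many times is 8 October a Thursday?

Track 8 October's weekday year by year (advancing +1, or +2 across a Feb 29):
  1968: Tue  1969: Wed (+1)  1970: Thu (+1) ✓  1971: Fri (+1)  1972: Sun (+2)
  1973: Mon (+1)  1974: Tue (+1)  1975: Wed (+1)  1976: Fri (+2)  1977: Sat (+1)
  1978: Sun (+1)  1979: Mon (+1)  1980: Wed (+2)  1981: Thu (+1) ✓  … (4 more years) …
  1986: Wed (+1)  1987: Thu (+1) ✓  1988: Sat (+2)  1989: Sun (+1)  1990: Mon (+1)
  1991: Tue (+1)  1992: Thu (+2) ✓  1993: Fri (+1)  1994: Sat (+1)  1995: Sun (+1)
  1996: Tue (+2)  1997: Wed (+1)  1998: Thu (+1) ✓  1999: Fri (+1)
Thursday years: 1970, 1981, 1987, 1992, 1998 — 5 in total.

5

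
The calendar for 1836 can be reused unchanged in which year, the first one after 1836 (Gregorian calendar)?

1864

Two years share a calendar iff Jan 1 falls on the same weekday and both are leap or both are common. 1836: Jan 1 is Friday, leap year.
1837: Jan 1 Sunday, common
1838: Jan 1 Monday, common
1839: Jan 1 Tuesday, common
1840: Jan 1 Wednesday, leap
1841: Jan 1 Friday, common
1842: Jan 1 Saturday, common
1843: Jan 1 Sunday, common
1844: Jan 1 Monday, leap
1845: Jan 1 Wednesday, common
1846: Jan 1 Thursday, common
1847: Jan 1 Friday, common
1848: Jan 1 Saturday, leap
1849: Jan 1 Monday, common
1850: Jan 1 Tuesday, common
1851: Jan 1 Wednesday, common
1852: Jan 1 Thursday, leap
1853: Jan 1 Saturday, common
1854: Jan 1 Sunday, common
1855: Jan 1 Monday, common
1856: Jan 1 Tuesday, leap
1857: Jan 1 Thursday, common
1858: Jan 1 Friday, common
1859: Jan 1 Saturday, common
1860: Jan 1 Sunday, leap
1861: Jan 1 Tuesday, common
1862: Jan 1 Wednesday, common
1863: Jan 1 Thursday, common
1864: Jan 1 Friday, leap
1864 matches on both conditions.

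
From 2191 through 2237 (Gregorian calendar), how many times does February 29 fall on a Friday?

1

Leap years in 2191–2237: 11 of them.
Feb 29 weekday advances by 5 (mod 7) from one leap year to the next four years later (or differs when a century non-leap intervenes).
Leap-day weekdays: 2192:Wed 2196:Mon 2204:Wed 2208:Mon 2212:Sat 2216:Thu 2220:Tue 2224:Sun 2228:Fri✓ 2232:Wed 2236:Mon
Friday: 2228 → 1.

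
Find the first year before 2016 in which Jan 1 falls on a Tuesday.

2013

Jan 1 advances by 2 weekdays after a leap year and by 1 after a common year.
2016: Jan 1 is Friday (leap).
2015: Thursday
2014: Wednesday
2013: Tuesday
2013 begins on a Tuesday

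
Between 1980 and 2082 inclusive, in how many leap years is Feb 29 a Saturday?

4

Leap years in 1980–2082: 26 of them.
Feb 29 weekday advances by 5 (mod 7) from one leap year to the next four years later (or differs when a century non-leap intervenes).
Leap-day weekdays: 1980:Fri 1984:Wed 1988:Mon 1992:Sat✓ 1996:Thu 2000:Tue 2004:Sun 2008:Fri 2012:Wed 2016:Mon 2020:Sat✓ 2024:Thu 2028:Tue 2032:Sun 2036:Fri 2040:Wed 2044:Mon 2048:Sat✓ 2052:Thu 2056:Tue 2060:Sun 2064:Fri 2068:Wed 2072:Mon 2076:Sat✓ 2080:Thu
Saturday: 1992, 2020, 2048, 2076 → 4.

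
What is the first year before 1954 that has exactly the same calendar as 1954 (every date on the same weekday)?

1943

Two years share a calendar iff Jan 1 falls on the same weekday and both are leap or both are common. 1954: Jan 1 is Friday, common year.
1953: Jan 1 Thursday, common
1952: Jan 1 Tuesday, leap
1951: Jan 1 Monday, common
1950: Jan 1 Sunday, common
1949: Jan 1 Saturday, common
1948: Jan 1 Thursday, leap
1947: Jan 1 Wednesday, common
1946: Jan 1 Tuesday, common
1945: Jan 1 Monday, common
1944: Jan 1 Saturday, leap
1943: Jan 1 Friday, common
1943 matches on both conditions.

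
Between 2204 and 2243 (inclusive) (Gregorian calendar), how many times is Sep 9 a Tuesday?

Track Sep 9's weekday year by year (advancing +1, or +2 across a Feb 29):
  2204: Sun  2205: Mon (+1)  2206: Tue (+1) ✓  2207: Wed (+1)  2208: Fri (+2)
  2209: Sat (+1)  2210: Sun (+1)  2211: Mon (+1)  2212: Wed (+2)  2213: Thu (+1)
  2214: Fri (+1)  2215: Sat (+1)  2216: Mon (+2)  2217: Tue (+1) ✓  … (12 more years) …
  2230: Thu (+1)  2231: Fri (+1)  2232: Sun (+2)  2233: Mon (+1)  2234: Tue (+1) ✓
  2235: Wed (+1)  2236: Fri (+2)  2237: Sat (+1)  2238: Sun (+1)  2239: Mon (+1)
  2240: Wed (+2)  2241: Thu (+1)  2242: Fri (+1)  2243: Sat (+1)
Tuesday years: 2206, 2217, 2223, 2228, 2234 — 5 in total.

5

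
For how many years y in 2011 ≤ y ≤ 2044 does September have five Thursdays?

September has 30 days; it has five Thursdays when Thursday falls among the first (month-length − 28) days — i.e. when September 1 is one of Thursday/Wednesday.
September 1 by year: 2011:Thu✓ 2012:Sat 2013:Sun 2014:Mon 2015:Tue 2016:Thu✓ 2017:Fri 2018:Sat 2019:Sun 2020:Tue 2021:Wed✓ 2022:Thu✓ 2023:Fri 2024:Sun 2025:Mon …(4 more)… 2030:Sun 2031:Mon 2032:Wed✓ 2033:Thu✓ 2034:Fri 2035:Sat 2036:Mon 2037:Tue 2038:Wed✓ 2039:Thu✓ 2040:Sat 2041:Sun 2042:Mon 2043:Tue 2044:Thu✓
Years with five Thursdays: 2011, 2016, 2021, 2022, 2027, 2032, 2033, 2038, 2039, 2044 → 10.

10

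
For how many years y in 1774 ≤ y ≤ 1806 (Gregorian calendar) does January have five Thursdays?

15

January has 31 days; it has five Thursdays when Thursday falls among the first (month-length − 28) days — i.e. when January 1 is one of Thursday/Wednesday/Tuesday.
January 1 by year: 1774:Sat 1775:Sun 1776:Mon 1777:Wed✓ 1778:Thu✓ 1779:Fri 1780:Sat 1781:Mon 1782:Tue✓ 1783:Wed✓ 1784:Thu✓ 1785:Sat 1786:Sun 1787:Mon 1788:Tue✓ …(3 more)… 1792:Sun 1793:Tue✓ 1794:Wed✓ 1795:Thu✓ 1796:Fri 1797:Sun 1798:Mon 1799:Tue✓ 1800:Wed✓ 1801:Thu✓ 1802:Fri 1803:Sat 1804:Sun 1805:Tue✓ 1806:Wed✓
Years with five Thursdays: 1777, 1778, 1782, 1783, 1784, 1788, 1789, 1793, 1794, 1795, 1799, 1800, 1801, 1805, 1806 → 15.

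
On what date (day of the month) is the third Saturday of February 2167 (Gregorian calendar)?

February 1, 2167 is a Sunday, so the first Saturday is the 7th.
The third Saturday is 7 + 14 = 21.

21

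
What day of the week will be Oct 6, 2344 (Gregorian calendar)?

Friday

January 1, 2344 is a Saturday.
October 6 is day 280 of the year, i.e. 279 days after Jan 1.
279 mod 7 = 6, so advance 6 weekdays from Saturday: Friday.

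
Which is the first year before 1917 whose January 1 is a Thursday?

Jan 1 advances by 2 weekdays after a leap year and by 1 after a common year.
1917: Jan 1 is Monday.
1916: Saturday (leap)
1915: Friday
1914: Thursday
1914 begins on a Thursday

1914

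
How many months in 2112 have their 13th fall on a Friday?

Check the 13th of each month of 2112: Jan 13: Wed, Feb 13: Sat, Mar 13: Sun, Apr 13: Wed, May 13: Fri, Jun 13: Mon, Jul 13: Wed, Aug 13: Sat, Sep 13: Tue, Oct 13: Thu, Nov 13: Sun, Dec 13: Tue.
Friday occurs in May — 1 month.

1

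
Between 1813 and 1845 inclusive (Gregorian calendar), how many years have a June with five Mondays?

June has 30 days; it has five Mondays when Monday falls among the first (month-length − 28) days — i.e. when June 1 is one of Monday/Sunday.
June 1 by year: 1813:Tue 1814:Wed 1815:Thu 1816:Sat 1817:Sun✓ 1818:Mon✓ 1819:Tue 1820:Thu 1821:Fri 1822:Sat 1823:Sun✓ 1824:Tue 1825:Wed 1826:Thu 1827:Fri …(3 more)… 1831:Wed 1832:Fri 1833:Sat 1834:Sun✓ 1835:Mon✓ 1836:Wed 1837:Thu 1838:Fri 1839:Sat 1840:Mon✓ 1841:Tue 1842:Wed 1843:Thu 1844:Sat 1845:Sun✓
Years with five Mondays: 1817, 1818, 1823, 1828, 1829, 1834, 1835, 1840, 1845 → 9.

9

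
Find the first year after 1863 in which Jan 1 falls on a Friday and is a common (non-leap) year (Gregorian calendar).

1869

Jan 1 advances by 2 weekdays after a leap year and by 1 after a common year.
1863: Jan 1 is Thursday.
1864: Friday (leap)
1865: Sunday
1866: Monday
1867: Tuesday
1868: Wednesday (leap)
1869: Friday
1869 begins on a Friday and is a common year.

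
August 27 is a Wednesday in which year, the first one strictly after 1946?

From one year to the next, a fixed date's weekday advances by 1, or by 2 when a Feb 29 lies between the two dates.
1946: August 27 is Tuesday.
1947: Wednesday (+1)
August 27 falls on a Wednesday in 1947.

1947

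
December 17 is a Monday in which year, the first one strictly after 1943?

1945

From one year to the next, a fixed date's weekday advances by 1, or by 2 when a Feb 29 lies between the two dates.
1943: December 17 is Friday.
1944: Sunday (+2)
1945: Monday (+1)
December 17 falls on a Monday in 1945.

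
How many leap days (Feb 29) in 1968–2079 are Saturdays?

4

Leap years in 1968–2079: 28 of them.
Feb 29 weekday advances by 5 (mod 7) from one leap year to the next four years later (or differs when a century non-leap intervenes).
Leap-day weekdays: 1968:Thu 1972:Tue 1976:Sun 1980:Fri 1984:Wed 1988:Mon 1992:Sat✓ 1996:Thu 2000:Tue 2004:Sun 2008:Fri 2012:Wed 2016:Mon 2020:Sat✓ 2024:Thu 2028:Tue 2032:Sun 2036:Fri 2040:Wed 2044:Mon 2048:Sat✓ 2052:Thu 2056:Tue 2060:Sun 2064:Fri 2068:Wed 2072:Mon 2076:Sat✓
Saturday: 1992, 2020, 2048, 2076 → 4.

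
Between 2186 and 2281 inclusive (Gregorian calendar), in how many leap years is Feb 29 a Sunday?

Leap years in 2186–2281: 23 of them.
Feb 29 weekday advances by 5 (mod 7) from one leap year to the next four years later (or differs when a century non-leap intervenes).
Leap-day weekdays: 2188:Fri 2192:Wed 2196:Mon 2204:Wed 2208:Mon 2212:Sat 2216:Thu 2220:Tue 2224:Sun✓ 2228:Fri 2232:Wed 2236:Mon 2240:Sat 2244:Thu 2248:Tue 2252:Sun✓ 2256:Fri 2260:Wed 2264:Mon 2268:Sat 2272:Thu 2276:Tue 2280:Sun✓
Sunday: 2224, 2252, 2280 → 3.

3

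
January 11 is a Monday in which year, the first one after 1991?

From one year to the next, a fixed date's weekday advances by 1, or by 2 when a Feb 29 lies between the two dates.
1991: January 11 is Friday.
1992: Saturday (+1)
1993: Monday (+2)
January 11 falls on a Monday in 1993.

1993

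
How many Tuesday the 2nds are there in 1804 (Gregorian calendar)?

1

Check the 2nd of each month of 1804: Jan 2: Mon, Feb 2: Thu, Mar 2: Fri, Apr 2: Mon, May 2: Wed, Jun 2: Sat, Jul 2: Mon, Aug 2: Thu, Sep 2: Sun, Oct 2: Tue, Nov 2: Fri, Dec 2: Sun.
Tuesday occurs in October — 1 month.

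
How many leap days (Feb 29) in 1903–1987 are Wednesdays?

3

Leap years in 1903–1987: 21 of them.
Feb 29 weekday advances by 5 (mod 7) from one leap year to the next four years later (or differs when a century non-leap intervenes).
Leap-day weekdays: 1904:Mon 1908:Sat 1912:Thu 1916:Tue 1920:Sun 1924:Fri 1928:Wed✓ 1932:Mon 1936:Sat 1940:Thu 1944:Tue 1948:Sun 1952:Fri 1956:Wed✓ 1960:Mon 1964:Sat 1968:Thu 1972:Tue 1976:Sun 1980:Fri 1984:Wed✓
Wednesday: 1928, 1956, 1984 → 3.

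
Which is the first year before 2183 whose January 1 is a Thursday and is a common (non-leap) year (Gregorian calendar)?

Jan 1 advances by 2 weekdays after a leap year and by 1 after a common year.
2183: Jan 1 is Wednesday.
2182: Tuesday
2181: Monday
2180: Saturday (leap)
2179: Friday
2178: Thursday
2178 begins on a Thursday and is a common year.

2178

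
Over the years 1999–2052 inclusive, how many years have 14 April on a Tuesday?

7

Track 14 April's weekday year by year (advancing +1, or +2 across a Feb 29):
  1999: Wed  2000: Fri (+2)  2001: Sat (+1)  2002: Sun (+1)  2003: Mon (+1)
  2004: Wed (+2)  2005: Thu (+1)  2006: Fri (+1)  2007: Sat (+1)  2008: Mon (+2)
  2009: Tue (+1) ✓  2010: Wed (+1)  2011: Thu (+1)  2012: Sat (+2)  … (26 more years) …
  2039: Thu (+1)  2040: Sat (+2)  2041: Sun (+1)  2042: Mon (+1)  2043: Tue (+1) ✓
  2044: Thu (+2)  2045: Fri (+1)  2046: Sat (+1)  2047: Sun (+1)  2048: Tue (+2) ✓
  2049: Wed (+1)  2050: Thu (+1)  2051: Fri (+1)  2052: Sun (+2)
Tuesday years: 2009, 2015, 2020, 2026, 2037, 2043, 2048 — 7 in total.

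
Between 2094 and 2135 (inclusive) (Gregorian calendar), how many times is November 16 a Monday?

6

Track November 16's weekday year by year (advancing +1, or +2 across a Feb 29):
  2094: Tue  2095: Wed (+1)  2096: Fri (+2)  2097: Sat (+1)  2098: Sun (+1)
  2099: Mon (+1) ✓  2100: Tue (+1)  2101: Wed (+1)  2102: Thu (+1)  2103: Fri (+1)
  2104: Sun (+2)  2105: Mon (+1) ✓  2106: Tue (+1)  2107: Wed (+1)  … (14 more years) …
  2122: Mon (+1) ✓  2123: Tue (+1)  2124: Thu (+2)  2125: Fri (+1)  2126: Sat (+1)
  2127: Sun (+1)  2128: Tue (+2)  2129: Wed (+1)  2130: Thu (+1)  2131: Fri (+1)
  2132: Sun (+2)  2133: Mon (+1) ✓  2134: Tue (+1)  2135: Wed (+1)
Monday years: 2099, 2105, 2111, 2116, 2122, 2133 — 6 in total.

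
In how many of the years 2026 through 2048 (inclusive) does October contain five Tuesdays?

10

October has 31 days; it has five Tuesdays when Tuesday falls among the first (month-length − 28) days — i.e. when October 1 is one of Tuesday/Monday/Sunday.
October 1 by year: 2026:Thu 2027:Fri 2028:Sun✓ 2029:Mon✓ 2030:Tue✓ 2031:Wed 2032:Fri 2033:Sat 2034:Sun✓ 2035:Mon✓ 2036:Wed 2037:Thu 2038:Fri 2039:Sat 2040:Mon✓ 2041:Tue✓ 2042:Wed 2043:Thu 2044:Sat 2045:Sun✓ 2046:Mon✓ 2047:Tue✓ 2048:Thu
Years with five Tuesdays: 2028, 2029, 2030, 2034, 2035, 2040, 2041, 2045, 2046, 2047 → 10.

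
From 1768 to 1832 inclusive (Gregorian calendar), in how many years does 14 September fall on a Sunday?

9

Track 14 September's weekday year by year (advancing +1, or +2 across a Feb 29):
  1768: Wed  1769: Thu (+1)  1770: Fri (+1)  1771: Sat (+1)  1772: Mon (+2)
  1773: Tue (+1)  1774: Wed (+1)  1775: Thu (+1)  1776: Sat (+2)  1777: Sun (+1) ✓
  1778: Mon (+1)  1779: Tue (+1)  1780: Thu (+2)  1781: Fri (+1)  … (37 more years) …
  1819: Tue (+1)  1820: Thu (+2)  1821: Fri (+1)  1822: Sat (+1)  1823: Sun (+1) ✓
  1824: Tue (+2)  1825: Wed (+1)  1826: Thu (+1)  1827: Fri (+1)  1828: Sun (+2) ✓
  1829: Mon (+1)  1830: Tue (+1)  1831: Wed (+1)  1832: Fri (+2)
Sunday years: 1777, 1783, 1788, 1794, 1800, 1806, 1817, 1823, 1828 — 9 in total.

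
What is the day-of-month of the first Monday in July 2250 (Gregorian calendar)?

July 1, 2250 is a Monday, so the first Monday is the 1st.
The first Monday is 1 + 0 = 1.

1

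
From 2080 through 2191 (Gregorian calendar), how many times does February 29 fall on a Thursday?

4

Leap years in 2080–2191: 27 of them.
Feb 29 weekday advances by 5 (mod 7) from one leap year to the next four years later (or differs when a century non-leap intervenes).
Leap-day weekdays: 2080:Thu✓ 2084:Tue 2088:Sun 2092:Fri 2096:Wed 2104:Fri 2108:Wed 2112:Mon 2116:Sat 2120:Thu✓ 2124:Tue 2128:Sun 2132:Fri 2136:Wed 2140:Mon 2144:Sat 2148:Thu✓ 2152:Tue 2156:Sun 2160:Fri 2164:Wed 2168:Mon 2172:Sat 2176:Thu✓ 2180:Tue 2184:Sun 2188:Fri
Thursday: 2080, 2120, 2148, 2176 → 4.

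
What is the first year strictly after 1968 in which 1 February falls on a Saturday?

From one year to the next, a fixed date's weekday advances by 1, or by 2 when a Feb 29 lies between the two dates.
1968: February 1 is Thursday.
1969: Saturday (+2)
1 February falls on a Saturday in 1969.

1969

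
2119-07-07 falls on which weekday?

January 1, 2119 is a Sunday.
July 7 is day 188 of the year, i.e. 187 days after Jan 1.
187 mod 7 = 5, so advance 5 weekdays from Sunday: Friday.

Friday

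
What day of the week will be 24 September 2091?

January 1, 2091 is a Monday.
September 24 is day 267 of the year, i.e. 266 days after Jan 1.
266 mod 7 = 0, so advance 0 weekdays from Monday: Monday.

Monday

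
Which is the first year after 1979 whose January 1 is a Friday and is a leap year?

1988

Jan 1 advances by 2 weekdays after a leap year and by 1 after a common year.
1979: Jan 1 is Monday.
1980: Tuesday (leap)
1981: Thursday
1982: Friday
1983: Saturday
1984: Sunday (leap)
1985: Tuesday
1986: Wednesday
1987: Thursday
1988: Friday (leap)
1988 begins on a Friday and is a leap year.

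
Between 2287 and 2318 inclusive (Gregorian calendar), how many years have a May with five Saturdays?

11

May has 31 days; it has five Saturdays when Saturday falls among the first (month-length − 28) days — i.e. when May 1 is one of Saturday/Friday/Thursday.
May 1 by year: 2287:Sun 2288:Tue 2289:Wed 2290:Thu✓ 2291:Fri✓ 2292:Sun 2293:Mon 2294:Tue 2295:Wed 2296:Fri✓ 2297:Sat✓ 2298:Sun 2299:Mon 2300:Tue 2301:Wed 2302:Thu✓ 2303:Fri✓ 2304:Sun 2305:Mon 2306:Tue 2307:Wed 2308:Fri✓ 2309:Sat✓ 2310:Sun 2311:Mon 2312:Wed 2313:Thu✓ 2314:Fri✓ 2315:Sat✓ 2316:Mon 2317:Tue 2318:Wed
Years with five Saturdays: 2290, 2291, 2296, 2297, 2302, 2303, 2308, 2309, 2313, 2314, 2315 → 11.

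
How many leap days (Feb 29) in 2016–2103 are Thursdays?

Leap years in 2016–2103: 21 of them.
Feb 29 weekday advances by 5 (mod 7) from one leap year to the next four years later (or differs when a century non-leap intervenes).
Leap-day weekdays: 2016:Mon 2020:Sat 2024:Thu✓ 2028:Tue 2032:Sun 2036:Fri 2040:Wed 2044:Mon 2048:Sat 2052:Thu✓ 2056:Tue 2060:Sun 2064:Fri 2068:Wed 2072:Mon 2076:Sat 2080:Thu✓ 2084:Tue 2088:Sun 2092:Fri 2096:Wed
Thursday: 2024, 2052, 2080 → 3.

3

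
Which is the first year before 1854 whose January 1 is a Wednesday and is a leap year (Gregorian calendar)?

Jan 1 advances by 2 weekdays after a leap year and by 1 after a common year.
1854: Jan 1 is Sunday.
1853: Saturday
1852: Thursday (leap)
1851: Wednesday
1850: Tuesday
1849: Monday
1848: Saturday (leap)
1847: Friday
1846: Thursday
1845: Wednesday
1844: Monday (leap)
1843: Sunday
1842: Saturday
1841: Friday
1840: Wednesday (leap)
1840 begins on a Wednesday and is a leap year.

1840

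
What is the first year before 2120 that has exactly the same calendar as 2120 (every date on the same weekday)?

Two years share a calendar iff Jan 1 falls on the same weekday and both are leap or both are common. 2120: Jan 1 is Monday, leap year.
2119: Jan 1 Sunday, common
2118: Jan 1 Saturday, common
2117: Jan 1 Friday, common
2116: Jan 1 Wednesday, leap
2115: Jan 1 Tuesday, common
2114: Jan 1 Monday, common
2113: Jan 1 Sunday, common
2112: Jan 1 Friday, leap
2111: Jan 1 Thursday, common
2110: Jan 1 Wednesday, common
2109: Jan 1 Tuesday, common
2108: Jan 1 Sunday, leap
2107: Jan 1 Saturday, common
2106: Jan 1 Friday, common
2105: Jan 1 Thursday, common
2104: Jan 1 Tuesday, leap
2103: Jan 1 Monday, common
2102: Jan 1 Sunday, common
2101: Jan 1 Saturday, common
2100: Jan 1 Friday, common
2099: Jan 1 Thursday, common
2098: Jan 1 Wednesday, common
2097: Jan 1 Tuesday, common
2096: Jan 1 Sunday, leap
2095: Jan 1 Saturday, common
2094: Jan 1 Friday, common
2093: Jan 1 Thursday, common
2092: Jan 1 Tuesday, leap
2091: Jan 1 Monday, common
2090: Jan 1 Sunday, common
2089: Jan 1 Saturday, common
2088: Jan 1 Thursday, leap
2087: Jan 1 Wednesday, common
2086: Jan 1 Tuesday, common
2085: Jan 1 Monday, common
2084: Jan 1 Saturday, leap
2083: Jan 1 Friday, common
2082: Jan 1 Thursday, common
2081: Jan 1 Wednesday, common
2080: Jan 1 Monday, leap
2080 matches on both conditions.

2080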